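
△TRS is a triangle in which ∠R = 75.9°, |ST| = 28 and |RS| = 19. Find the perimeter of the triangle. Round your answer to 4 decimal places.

Law of sines: sin T = |RS|·sin R/|ST| ≈ 0.65813.
Since |ST| ≥ |RS|, only the acute value applies: ∠T ≈ 41.16°.
Then ∠S = 180° − ∠R − ∠T ≈ 62.94°.
Law of sines gives |TR| = |ST|·sin S/sin R ≈ 25.71.
Semiperimeter s = (19+28+25.71)/2 = 36.355.
Perimeter = 19 + 28 + 25.71 = 72.71.

72.7101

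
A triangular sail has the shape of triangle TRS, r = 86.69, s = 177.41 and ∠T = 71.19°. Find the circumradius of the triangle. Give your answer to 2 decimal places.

90.06

By the law of cosines, t² = r² + s² − 2·r·s·cos T = 29072, so t ≈ 170.5.
Area = ½·r·s·sin T ≈ 7279.1.
Circumradius = t/(2 sin T) ≈ 90.062.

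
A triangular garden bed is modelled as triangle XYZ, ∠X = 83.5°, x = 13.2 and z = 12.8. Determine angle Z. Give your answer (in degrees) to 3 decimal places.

∠Z ≈ 74.464°

Law of sines: sin Z = z·sin X/x ≈ 0.96346.
Since x ≥ z, only the acute value applies: ∠Z ≈ 74.46°.
Then ∠Y = 180° − ∠X − ∠Z ≈ 22.04°.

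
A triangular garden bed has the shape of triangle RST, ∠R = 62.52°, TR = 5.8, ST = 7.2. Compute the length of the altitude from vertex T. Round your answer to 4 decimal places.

Law of sines: sin S = TR·sin R/ST ≈ 0.71467.
Since ST ≥ TR, only the acute value applies: ∠S ≈ 45.62°.
Then ∠T = 180° − ∠R − ∠S ≈ 71.86°.
Law of sines gives RS = ST·sin T/sin R ≈ 7.7125.
Area = ½·ST·TR·sin T ≈ 19.843.
The altitude from T has length 2·area/RS ≈ 5.1456.

5.1456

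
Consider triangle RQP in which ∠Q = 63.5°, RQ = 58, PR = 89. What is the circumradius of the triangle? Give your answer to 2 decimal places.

49.72

Law of sines: sin P = RQ·sin Q/PR ≈ 0.58322.
Since PR ≥ RQ, only the acute value applies: ∠P ≈ 35.68°.
Then ∠R = 180° − ∠Q − ∠P ≈ 80.82°.
Law of sines gives QP = PR·sin R/sin Q ≈ 98.176.
Circumradius = PR/(2 sin Q) ≈ 49.724.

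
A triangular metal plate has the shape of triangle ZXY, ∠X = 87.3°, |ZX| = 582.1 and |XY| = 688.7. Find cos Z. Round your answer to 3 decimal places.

By the law of cosines, |YZ|² = |ZX|² + |XY|² − 2·|ZX|·|XY|·cos X = 7.7538e+05, so |YZ| ≈ 880.56.
Law of cosines again: cos Z = (|YZ|² + |ZX|² − |XY|²)/(2·|YZ|·|ZX|) ≈ 0.62422, so ∠Z ≈ 51.38°.

cos Z ≈ 0.624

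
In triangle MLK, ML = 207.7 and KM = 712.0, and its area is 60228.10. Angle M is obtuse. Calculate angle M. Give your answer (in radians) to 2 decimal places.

2.19

From area = ½·KM·ML·sin M, we get sin M = 2·area/(KM·ML) ≈ 0.81454.
Taking the obtuse solution, ∠M ≈ 2.190 rad.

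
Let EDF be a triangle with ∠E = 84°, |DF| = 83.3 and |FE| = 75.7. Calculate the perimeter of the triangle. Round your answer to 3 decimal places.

perimeter ≈ 202.564

Law of sines: sin D = |FE|·sin E/|DF| ≈ 0.90379.
Since |DF| ≥ |FE|, only the acute value applies: ∠D ≈ 64.66°.
Then ∠F = 180° − ∠E − ∠D ≈ 31.34°.
Law of sines gives |ED| = |DF|·sin F/sin E ≈ 43.564.
Semiperimeter s = (83.3+75.7+43.564)/2 = 101.28.
Perimeter = 83.3 + 75.7 + 43.564 = 202.56.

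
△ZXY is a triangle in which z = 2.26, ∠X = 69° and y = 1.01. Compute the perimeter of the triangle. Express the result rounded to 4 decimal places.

By the law of cosines, x² = y² + z² − 2·y·z·cos X = 4.4917, so x ≈ 2.1194.
Semiperimeter s = (2.26+2.1194+1.01)/2 = 2.6947.
Perimeter = 2.26 + 2.1194 + 1.01 = 5.3894.

5.3894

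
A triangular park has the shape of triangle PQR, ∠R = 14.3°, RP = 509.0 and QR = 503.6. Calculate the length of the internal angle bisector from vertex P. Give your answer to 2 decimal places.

By the law of cosines, PQ² = QR² + RP² − 2·QR·RP·cos R = 15914, so PQ ≈ 126.15.
Law of cosines again: cos P = (RP² + PQ² − QR²)/(2·RP·PQ) ≈ 0.16650, so ∠P ≈ 80.42°.
The bisector from P has length 2·RP·PQ·cos(∠P/2)/(RP+PQ) ≈ 154.41.

154.41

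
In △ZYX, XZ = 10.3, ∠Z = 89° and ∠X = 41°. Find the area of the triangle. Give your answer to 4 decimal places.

The third angle is ∠Y = 180° − ∠X − ∠Z = 50.00°.
Law of sines: YX = XZ·sin Z/sin Y ≈ 13.444.
Law of sines: ZY = XZ·sin X/sin Y ≈ 8.8212.
Area = ½·XZ·YX·sin X ≈ 45.422.

45.4221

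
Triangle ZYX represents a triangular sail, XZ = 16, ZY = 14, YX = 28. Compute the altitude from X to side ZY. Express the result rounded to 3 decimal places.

Semiperimeter s = (28 + 16 + 14)/2 = 29.
Heron's formula: area = √(29·1·13·15) ≈ 75.2.
The altitude from X has length 2·area/ZY ≈ 10.743.

h_X ≈ 10.743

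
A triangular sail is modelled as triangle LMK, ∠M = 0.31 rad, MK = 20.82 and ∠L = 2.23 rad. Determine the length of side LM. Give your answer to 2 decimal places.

The third angle is ∠K = π − ∠L − ∠M = 0.602 rad.
Law of sines: LM = MK·sin K/sin L ≈ 14.906.

14.91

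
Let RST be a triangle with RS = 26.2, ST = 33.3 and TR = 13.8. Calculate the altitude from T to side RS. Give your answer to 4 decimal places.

Semiperimeter s = (33.3 + 13.8 + 26.2)/2 = 36.65.
Heron's formula: area = √(36.65·3.35·22.85·10.45) ≈ 171.22.
The altitude from T has length 2·area/RS ≈ 13.07.

h_T ≈ 13.0704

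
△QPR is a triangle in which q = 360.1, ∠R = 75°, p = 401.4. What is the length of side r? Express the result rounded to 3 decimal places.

By the law of cosines, r² = q² + p² − 2·q·p·cos R = 2.1597e+05, so r ≈ 464.73.

464.728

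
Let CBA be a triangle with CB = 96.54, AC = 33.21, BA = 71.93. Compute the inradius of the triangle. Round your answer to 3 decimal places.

Semiperimeter s = (71.93 + 33.21 + 96.54)/2 = 100.84.
Heron's formula: area = √(100.84·28.91·67.63·4.3) ≈ 920.76.
Inradius = area/s = 920.76/100.84 ≈ 9.1309.

9.131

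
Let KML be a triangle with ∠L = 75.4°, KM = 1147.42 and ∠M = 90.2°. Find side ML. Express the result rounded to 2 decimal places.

294.87

The third angle is ∠K = 180° − ∠M − ∠L = 14.40°.
Law of sines: ML = KM·sin K/sin L ≈ 294.87.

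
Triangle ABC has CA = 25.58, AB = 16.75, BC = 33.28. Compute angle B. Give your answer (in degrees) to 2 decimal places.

48.84

By the law of cosines, cos B = (AB² + BC² − CA²) / (2·AB·BC) ≈ 0.65817, so ∠B ≈ 48.84°.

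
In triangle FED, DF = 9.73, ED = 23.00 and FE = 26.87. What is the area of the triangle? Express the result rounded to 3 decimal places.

109.162

Semiperimeter s = (23 + 9.73 + 26.87)/2 = 29.8.
Heron's formula: area = √(29.8·6.8·20.07·2.93) ≈ 109.16.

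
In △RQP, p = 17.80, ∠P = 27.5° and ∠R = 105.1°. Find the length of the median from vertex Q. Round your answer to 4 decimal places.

The third angle is ∠Q = 180° − ∠P − ∠R = 47.40°.
Law of sines: r = p·sin R/sin P ≈ 37.218.
Law of sines: q = p·sin Q/sin P ≈ 28.376.
Median from Q: ½√(2·p² + 2·r² − q²) ≈ 25.49.

m_Q ≈ 25.4895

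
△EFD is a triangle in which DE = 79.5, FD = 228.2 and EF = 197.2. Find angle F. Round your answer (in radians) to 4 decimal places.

∠F ≈ 0.3468 rad

By the law of cosines, cos F = (EF² + FD² − DE²) / (2·EF·FD) ≈ 0.94045, so ∠F ≈ 0.347 rad.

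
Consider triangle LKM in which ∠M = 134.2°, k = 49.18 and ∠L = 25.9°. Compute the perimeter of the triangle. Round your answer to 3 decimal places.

The third angle is ∠K = 180° − ∠M − ∠L = 19.90°.
Law of sines: l = k·sin L/sin K ≈ 63.112.
Law of sines: m = k·sin M/sin K ≈ 103.58.
Semiperimeter s = (63.112+49.18+103.58)/2 = 107.94.
Perimeter = 63.112 + 49.18 + 103.58 = 215.88.

215.875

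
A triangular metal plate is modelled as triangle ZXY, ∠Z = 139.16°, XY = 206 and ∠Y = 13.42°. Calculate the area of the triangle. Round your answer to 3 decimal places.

The third angle is ∠X = 180° − ∠Y − ∠Z = 27.42°.
Law of sines: YZ = XY·sin X/sin Z ≈ 145.06.
Law of sines: ZX = XY·sin Y/sin Z ≈ 73.11.
Area = ½·XY·YZ·sin Y ≈ 3467.8.

3467.776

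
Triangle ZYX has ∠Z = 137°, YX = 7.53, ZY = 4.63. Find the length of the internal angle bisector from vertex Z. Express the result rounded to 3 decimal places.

Law of sines: sin X = ZY·sin Z/YX ≈ 0.41934.
Since YX ≥ ZY, only the acute value applies: ∠X ≈ 24.79°.
Then ∠Y = 180° − ∠Z − ∠X ≈ 18.21°.
Law of sines gives XZ = YX·sin Y/sin Z ≈ 3.4498.
The bisector from Z has length 2·XZ·ZY·cos(∠Z/2)/(XZ+ZY) ≈ 1.449.

1.449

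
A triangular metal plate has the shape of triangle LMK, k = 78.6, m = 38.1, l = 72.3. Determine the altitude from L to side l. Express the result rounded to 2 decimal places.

37.94

Semiperimeter s = (72.3 + 38.1 + 78.6)/2 = 94.5.
Heron's formula: area = √(94.5·22.2·56.4·15.9) ≈ 1371.6.
The altitude from L has length 2·area/l ≈ 37.942.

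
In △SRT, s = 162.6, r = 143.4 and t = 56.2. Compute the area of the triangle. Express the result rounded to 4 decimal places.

3971.8879

Semiperimeter p = (162.6 + 143.4 + 56.2)/2 = 181.1.
Heron's formula: area = √(181.1·18.5·37.7·124.9) ≈ 3971.9.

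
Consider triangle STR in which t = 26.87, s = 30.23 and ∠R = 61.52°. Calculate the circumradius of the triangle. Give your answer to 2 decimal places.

By the law of cosines, r² = s² + t² − 2·s·t·cos R = 861.18, so r ≈ 29.346.
Area = ½·s·t·sin R ≈ 356.99.
Circumradius = r/(2 sin R) ≈ 16.693.

16.69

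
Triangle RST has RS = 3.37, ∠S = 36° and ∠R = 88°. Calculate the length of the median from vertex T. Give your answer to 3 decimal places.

The third angle is ∠T = 180° − ∠R − ∠S = 56.00°.
Law of sines: ST = RS·sin R/sin T ≈ 4.0625.
Law of sines: TR = RS·sin S/sin T ≈ 2.3893.
Median from T: ½√(2·ST² + 2·TR² − RS²) ≈ 2.8753.

2.875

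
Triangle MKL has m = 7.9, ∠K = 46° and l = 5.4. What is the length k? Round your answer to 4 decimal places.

5.6835

By the law of cosines, k² = l² + m² − 2·l·m·cos K = 32.302, so k ≈ 5.6835.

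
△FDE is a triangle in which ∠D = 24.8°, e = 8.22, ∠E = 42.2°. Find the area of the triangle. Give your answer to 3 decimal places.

The third angle is ∠F = 180° − ∠D − ∠E = 113.00°.
Law of sines: f = e·sin F/sin E ≈ 11.264.
Law of sines: d = e·sin D/sin E ≈ 5.1329.
Area = ½·e·f·sin D ≈ 19.419.

area ≈ 19.419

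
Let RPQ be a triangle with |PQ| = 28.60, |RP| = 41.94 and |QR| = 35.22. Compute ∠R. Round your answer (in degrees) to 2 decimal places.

∠R ≈ 42.40°

By the law of cosines, cos R = (|QR|² + |RP|² − |PQ|²) / (2·|QR|·|RP|) ≈ 0.73841, so ∠R ≈ 42.40°.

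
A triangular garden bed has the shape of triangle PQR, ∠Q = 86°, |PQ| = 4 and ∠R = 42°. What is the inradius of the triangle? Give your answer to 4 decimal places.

The third angle is ∠P = 180° − ∠Q − ∠R = 52.00°.
Law of sines: |QR| = |PQ|·sin P/sin R ≈ 4.7107.
Law of sines: |RP| = |PQ|·sin Q/sin R ≈ 5.9633.
Area = ½·|PQ|·|QR|·sin Q ≈ 9.3984.
Semiperimeter s = (4.7107+5.9633+4)/2 = 7.337.
Inradius = area/s = 9.3984/7.337 ≈ 1.281.

r ≈ 1.2810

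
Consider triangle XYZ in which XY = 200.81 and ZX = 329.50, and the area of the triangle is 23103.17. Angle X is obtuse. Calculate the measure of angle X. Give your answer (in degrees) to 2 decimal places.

135.71

From area = ½·ZX·XY·sin X, we get sin X = 2·area/(ZX·XY) ≈ 0.69833.
Taking the obtuse solution, ∠X ≈ 135.71°.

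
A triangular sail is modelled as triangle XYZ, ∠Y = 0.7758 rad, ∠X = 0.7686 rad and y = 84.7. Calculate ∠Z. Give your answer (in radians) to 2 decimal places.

∠Z ≈ 1.60 rad

The third angle is ∠Z = π − ∠X − ∠Y = 1.5972 rad.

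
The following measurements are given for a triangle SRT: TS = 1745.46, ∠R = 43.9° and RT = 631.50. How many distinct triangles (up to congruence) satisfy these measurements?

1

RT·sin R = 631.50·sin(43.9°) ≈ 437.9.
Since TS ≥ RT, exactly one triangle exists.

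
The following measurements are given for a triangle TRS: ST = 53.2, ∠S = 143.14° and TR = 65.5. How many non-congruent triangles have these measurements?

1

ST·sin S = 53.2·sin(143.14°) ≈ 31.91.
Since ∠S is not acute, a triangle exists only if TR > ST; here TR > ST, so there is exactly one triangle.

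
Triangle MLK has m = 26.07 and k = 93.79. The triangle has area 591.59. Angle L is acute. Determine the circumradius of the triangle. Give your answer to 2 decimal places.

From area = ½·k·m·sin L, we get sin L = 2·area/(k·m) ≈ 0.48390.
Taking the acute solution, ∠L ≈ 28.94°.
Law of cosines then gives l ≈ 72.088.
Circumradius = l/(2 sin L) ≈ 74.487.

R ≈ 74.49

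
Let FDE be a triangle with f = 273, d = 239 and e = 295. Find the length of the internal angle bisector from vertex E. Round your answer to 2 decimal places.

t_E ≈ 208.77

By the law of cosines, cos E = (f² + d² − e²) / (2·f·d) ≈ 0.34197, so ∠E ≈ 70.00°.
The bisector from E has length 2·f·d·cos(∠E/2)/(f+d) ≈ 208.77.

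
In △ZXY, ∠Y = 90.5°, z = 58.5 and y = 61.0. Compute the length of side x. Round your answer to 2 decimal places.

Law of sines: sin Z = z·sin Y/y ≈ 0.95898.
Since y ≥ z, only the acute value applies: ∠Z ≈ 73.53°.
Then ∠X = 180° − ∠Y − ∠Z ≈ 15.97°.
Law of sines gives x = y·sin X/sin Y ≈ 16.781.

16.78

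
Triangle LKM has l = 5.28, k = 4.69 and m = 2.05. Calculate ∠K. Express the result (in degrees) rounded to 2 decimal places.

By the law of cosines, cos K = (m² + l² − k²) / (2·m·l) ≈ 0.46585, so ∠K ≈ 62.23°.

62.23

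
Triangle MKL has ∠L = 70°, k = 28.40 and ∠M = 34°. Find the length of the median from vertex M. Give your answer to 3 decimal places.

26.731

The third angle is ∠K = 180° − ∠L − ∠M = 76.00°.
Law of sines: m = k·sin M/sin K ≈ 16.367.
Law of sines: l = k·sin L/sin K ≈ 27.504.
Median from M: ½√(2·k² + 2·l² − m²) ≈ 26.731.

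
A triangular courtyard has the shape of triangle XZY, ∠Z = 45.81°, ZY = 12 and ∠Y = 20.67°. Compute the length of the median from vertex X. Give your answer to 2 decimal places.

The third angle is ∠X = 180° − ∠Z − ∠Y = 113.52°.
Law of sines: YX = ZY·sin Z/sin X ≈ 9.384.
Law of sines: XZ = ZY·sin Y/sin X ≈ 4.6196.
Median from X: ½√(2·YX² + 2·XZ² − ZY²) ≈ 4.3244.

m_X ≈ 4.32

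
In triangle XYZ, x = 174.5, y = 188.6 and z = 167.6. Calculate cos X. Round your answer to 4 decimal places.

By the law of cosines, cos X = (y² + z² − x²) / (2·y·z) ≈ 0.52531, so ∠X ≈ 1.018 rad.

0.5253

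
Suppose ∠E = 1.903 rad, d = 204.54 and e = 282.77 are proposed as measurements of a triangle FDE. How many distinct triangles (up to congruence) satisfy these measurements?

1

d·sin E = 204.54·sin(1.903 rad) ≈ 193.4.
Since ∠E is not acute, a triangle exists only if e > d; here e > d, so there is exactly one triangle.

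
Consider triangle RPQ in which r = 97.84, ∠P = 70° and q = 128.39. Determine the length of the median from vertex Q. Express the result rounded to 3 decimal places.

By the law of cosines, p² = q² + r² − 2·q·r·cos P = 17464, so p ≈ 132.15.
Median from Q: ½√(2·r² + 2·p² − q²) ≈ 96.94.

96.940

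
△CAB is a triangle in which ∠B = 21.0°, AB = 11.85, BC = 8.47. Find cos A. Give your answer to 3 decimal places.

By the law of cosines, CA² = AB² + BC² − 2·AB·BC·cos B = 24.757, so CA ≈ 4.9757.
Law of cosines again: cos A = (CA² + AB² − BC²)/(2·CA·AB) ≈ 0.79237, so ∠A ≈ 37.59°.

0.792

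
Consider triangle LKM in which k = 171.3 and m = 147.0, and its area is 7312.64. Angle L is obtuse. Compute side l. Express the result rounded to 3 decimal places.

303.232

From area = ½·k·m·sin L, we get sin L = 2·area/(k·m) ≈ 0.58080.
Taking the obtuse solution, ∠L ≈ 144.49°.
Law of cosines then gives l ≈ 303.23.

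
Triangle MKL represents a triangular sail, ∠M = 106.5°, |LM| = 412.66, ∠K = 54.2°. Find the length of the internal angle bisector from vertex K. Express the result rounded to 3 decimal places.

222.650

The third angle is ∠L = 180° − ∠M − ∠K = 19.30°.
Law of sines: |KL| = |LM|·sin M/sin K ≈ 487.84.
Law of sines: |MK| = |LM|·sin L/sin K ≈ 168.16.
The bisector from K has length 2·|MK|·|KL|·cos(∠K/2)/(|MK|+|KL|) ≈ 222.65.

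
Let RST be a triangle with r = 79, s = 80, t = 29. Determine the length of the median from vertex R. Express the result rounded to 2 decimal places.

Median from R: ½√(2·s² + 2·t² − r²) ≈ 45.39.

45.39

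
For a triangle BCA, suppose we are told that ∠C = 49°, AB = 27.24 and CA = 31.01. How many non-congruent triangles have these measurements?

2

CA·sin C = 31.01·sin(49°) ≈ 23.4.
Since CA sin C < AB < CA (23.4 < 27.24 < 31.01), two triangles exist.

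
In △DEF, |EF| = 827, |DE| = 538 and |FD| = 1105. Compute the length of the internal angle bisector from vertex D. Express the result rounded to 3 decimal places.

By the law of cosines, cos D = (|FD|² + |DE|² − |EF|²) / (2·|FD|·|DE|) ≈ 0.69517, so ∠D ≈ 45.96°.
The bisector from D has length 2·|FD|·|DE|·cos(∠D/2)/(|FD|+|DE|) ≈ 666.24.

666.236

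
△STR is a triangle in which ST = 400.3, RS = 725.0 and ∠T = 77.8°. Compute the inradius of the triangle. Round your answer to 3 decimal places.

r ≈ 149.379

Law of sines: sin R = ST·sin T/RS ≈ 0.53967.
Since RS ≥ ST, only the acute value applies: ∠R ≈ 32.66°.
Then ∠S = 180° − ∠T − ∠R ≈ 69.54°.
Law of sines gives TR = RS·sin S/sin T ≈ 694.95.
Area = ½·RS·ST·sin S ≈ 1.3595e+05.
Semiperimeter s = (694.95+725+400.3)/2 = 910.13.
Inradius = area/s = 1.3595e+05/910.13 ≈ 149.38.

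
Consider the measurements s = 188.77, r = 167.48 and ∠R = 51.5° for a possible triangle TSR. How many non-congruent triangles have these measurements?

2

s·sin R = 188.77·sin(51.5°) ≈ 147.7.
Since s sin R < r < s (147.7 < 167.48 < 188.77), two triangles exist.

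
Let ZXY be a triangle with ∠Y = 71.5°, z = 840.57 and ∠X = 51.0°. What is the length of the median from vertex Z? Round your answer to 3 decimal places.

m_Z ≈ 754.968

The third angle is ∠Z = 180° − ∠X − ∠Y = 57.50°.
Law of sines: x = z·sin X/sin Z ≈ 774.55.
Law of sines: y = z·sin Y/sin Z ≈ 945.15.
Median from Z: ½√(2·x² + 2·y² − z²) ≈ 754.97.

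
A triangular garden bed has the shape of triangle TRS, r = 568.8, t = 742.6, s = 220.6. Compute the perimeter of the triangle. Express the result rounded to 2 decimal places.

Perimeter = 742.6 + 568.8 + 220.6 = 1532.

1532.00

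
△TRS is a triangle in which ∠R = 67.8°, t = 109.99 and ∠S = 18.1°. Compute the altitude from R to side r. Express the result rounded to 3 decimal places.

h_R ≈ 34.171

The third angle is ∠T = 180° − ∠R − ∠S = 94.10°.
Law of sines: r = t·sin R/sin T ≈ 102.1.
Law of sines: s = t·sin S/sin T ≈ 34.259.
Area = ½·t·r·sin S ≈ 1744.4.
The altitude from R has length 2·area/r ≈ 34.171.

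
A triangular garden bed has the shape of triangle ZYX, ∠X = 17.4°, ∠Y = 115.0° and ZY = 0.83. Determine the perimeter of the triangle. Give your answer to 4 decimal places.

5.3951

The third angle is ∠Z = 180° − ∠Y − ∠X = 47.60°.
Law of sines: YX = ZY·sin Z/sin X ≈ 2.0496.
Law of sines: XZ = ZY·sin Y/sin X ≈ 2.5155.
Semiperimeter s = (2.0496+2.5155+0.83)/2 = 2.6976.
Perimeter = 2.0496 + 2.5155 + 0.83 = 5.3951.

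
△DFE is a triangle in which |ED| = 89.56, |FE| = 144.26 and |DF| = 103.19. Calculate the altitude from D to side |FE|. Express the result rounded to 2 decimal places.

h_D ≈ 63.63

Semiperimeter s = (144.26 + 89.56 + 103.19)/2 = 168.5.
Heron's formula: area = √(168.5·24.245·78.945·65.315) ≈ 4589.7.
The altitude from D has length 2·area/|FE| ≈ 63.631.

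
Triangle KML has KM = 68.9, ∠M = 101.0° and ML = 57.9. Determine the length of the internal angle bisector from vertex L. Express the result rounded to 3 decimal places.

By the law of cosines, LK² = KM² + ML² − 2·KM·ML·cos M = 9622, so LK ≈ 98.092.
Law of cosines again: cos L = (ML² + LK² − KM²)/(2·ML·LK) ≈ 0.72429, so ∠L ≈ 43.59°.
The bisector from L has length 2·ML·LK·cos(∠L/2)/(ML+LK) ≈ 67.613.

67.613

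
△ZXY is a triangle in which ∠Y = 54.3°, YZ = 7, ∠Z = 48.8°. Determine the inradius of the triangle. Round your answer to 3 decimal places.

1.685

The third angle is ∠X = 180° − ∠Y − ∠Z = 76.90°.
Law of sines: XY = YZ·sin Z/sin X ≈ 5.4076.
Law of sines: ZX = YZ·sin Y/sin X ≈ 5.8365.
Area = ½·YZ·XY·sin Y ≈ 15.37.
Semiperimeter s = (5.4076+7+5.8365)/2 = 9.1221.
Inradius = area/s = 15.37/9.1221 ≈ 1.6849.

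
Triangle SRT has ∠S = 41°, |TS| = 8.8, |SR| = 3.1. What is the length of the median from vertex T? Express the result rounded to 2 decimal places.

By the law of cosines, |RT|² = |TS|² + |SR|² − 2·|TS|·|SR|·cos S = 45.873, so |RT| ≈ 6.773.
Median from T: ½√(2·|RT|² + 2·|TS|² − |SR|²) ≈ 7.6977.

m_T ≈ 7.70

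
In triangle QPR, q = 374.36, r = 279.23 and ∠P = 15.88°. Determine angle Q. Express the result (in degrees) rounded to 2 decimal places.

∠Q ≈ 128.28°

By the law of cosines, p² = r² + q² − 2·r·q·cos P = 17028, so p ≈ 130.49.
Law of cosines again: cos Q = (p² + r² − q²)/(2·p·r) ≈ -0.61952, so ∠Q ≈ 128.28°.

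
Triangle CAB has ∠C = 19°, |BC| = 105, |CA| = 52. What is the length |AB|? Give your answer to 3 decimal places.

58.343

By the law of cosines, |AB|² = |BC|² + |CA|² − 2·|BC|·|CA|·cos C = 3403.9, so |AB| ≈ 58.343.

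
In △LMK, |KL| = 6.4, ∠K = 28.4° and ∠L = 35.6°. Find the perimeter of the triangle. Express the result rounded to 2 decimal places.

perimeter ≈ 13.93

The third angle is ∠M = 180° − ∠K − ∠L = 116.00°.
Law of sines: |MK| = |KL|·sin L/sin M ≈ 4.1451.
Law of sines: |LM| = |KL|·sin K/sin M ≈ 3.3868.
Semiperimeter s = (4.1451+6.4+3.3868)/2 = 6.9659.
Perimeter = 4.1451 + 6.4 + 3.3868 = 13.932.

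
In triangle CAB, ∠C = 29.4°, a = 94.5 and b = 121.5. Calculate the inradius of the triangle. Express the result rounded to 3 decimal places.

20.369

By the law of cosines, c² = a² + b² − 2·a·b·cos C = 3686.4, so c ≈ 60.716.
Area = ½·a·b·sin C ≈ 2818.2.
Semiperimeter s = (60.716+94.5+121.5)/2 = 138.36.
Inradius = area/s = 2818.2/138.36 ≈ 20.369.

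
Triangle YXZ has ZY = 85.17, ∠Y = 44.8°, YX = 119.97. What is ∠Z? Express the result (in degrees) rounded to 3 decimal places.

∠Z ≈ 89.971°

By the law of cosines, XZ² = ZY² + YX² − 2·ZY·YX·cos Y = 7146.2, so XZ ≈ 84.535.
Law of cosines again: cos Z = (XZ² + ZY² − YX²)/(2·XZ·ZY) ≈ 0.00051, so ∠Z ≈ 89.97°.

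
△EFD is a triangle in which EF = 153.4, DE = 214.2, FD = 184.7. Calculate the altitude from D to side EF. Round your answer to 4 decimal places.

Semiperimeter s = (184.7 + 214.2 + 153.4)/2 = 276.15.
Heron's formula: area = √(276.15·91.45·61.95·122.75) ≈ 13858.
The altitude from D has length 2·area/EF ≈ 180.68.

h_D ≈ 180.6760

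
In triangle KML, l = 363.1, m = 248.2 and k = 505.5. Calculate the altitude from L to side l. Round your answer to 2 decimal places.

Semiperimeter s = (505.5 + 248.2 + 363.1)/2 = 558.4.
Heron's formula: area = √(558.4·52.9·310.2·195.3) ≈ 42303.
The altitude from L has length 2·area/l ≈ 233.01.

h_L ≈ 233.01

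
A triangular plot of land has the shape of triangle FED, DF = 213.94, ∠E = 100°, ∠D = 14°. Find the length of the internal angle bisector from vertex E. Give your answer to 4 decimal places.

The third angle is ∠F = 180° − ∠E − ∠D = 66.00°.
Law of sines: ED = DF·sin F/sin E ≈ 198.46.
Law of sines: FE = DF·sin D/sin E ≈ 52.555.
The bisector from E has length 2·FE·ED·cos(∠E/2)/(FE+ED) ≈ 53.418.

t_E ≈ 53.4178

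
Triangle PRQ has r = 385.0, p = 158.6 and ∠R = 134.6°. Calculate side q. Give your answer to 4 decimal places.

256.7043

Law of sines: sin P = p·sin R/r ≈ 0.29332.
Since r ≥ p, only the acute value applies: ∠P ≈ 17.06°.
Then ∠Q = 180° − ∠R − ∠P ≈ 28.34°.
Law of sines gives q = r·sin Q/sin R ≈ 256.7.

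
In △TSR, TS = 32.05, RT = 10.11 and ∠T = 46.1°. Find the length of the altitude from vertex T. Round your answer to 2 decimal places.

By the law of cosines, SR² = RT² + TS² − 2·RT·TS·cos T = 680.05, so SR ≈ 26.078.
Area = ½·RT·TS·sin T ≈ 116.74.
The altitude from T has length 2·area/SR ≈ 8.9531.

8.95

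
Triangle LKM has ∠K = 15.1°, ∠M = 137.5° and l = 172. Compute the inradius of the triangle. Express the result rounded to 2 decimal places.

21.68

The third angle is ∠L = 180° − ∠K − ∠M = 27.40°.
Law of sines: k = l·sin K/sin L ≈ 97.364.
Law of sines: m = l·sin M/sin L ≈ 252.5.
Area = ½·l·k·sin M ≈ 5656.9.
Semiperimeter s = (172+97.364+252.5)/2 = 260.93.
Inradius = area/s = 5656.9/260.93 ≈ 21.68.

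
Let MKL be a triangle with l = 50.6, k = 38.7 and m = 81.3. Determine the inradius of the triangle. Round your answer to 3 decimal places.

Semiperimeter s = (81.3 + 38.7 + 50.6)/2 = 85.3.
Heron's formula: area = √(85.3·4·46.6·34.7) ≈ 742.78.
Inradius = area/s = 742.78/85.3 ≈ 8.7079.

r ≈ 8.708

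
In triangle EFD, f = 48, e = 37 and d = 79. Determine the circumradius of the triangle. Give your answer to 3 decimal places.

R ≈ 57.174

By the law of cosines, cos E = (f² + d² − e²) / (2·f·d) ≈ 0.94620, so ∠E ≈ 18.88°.
Circumradius = e/(2 sin E) ≈ 57.174.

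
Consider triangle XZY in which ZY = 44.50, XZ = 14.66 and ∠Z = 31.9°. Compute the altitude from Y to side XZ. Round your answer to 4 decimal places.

By the law of cosines, YX² = XZ² + ZY² − 2·XZ·ZY·cos Z = 1087.5, so YX ≈ 32.977.
Area = ½·XZ·ZY·sin Z ≈ 172.37.
The altitude from Y has length 2·area/XZ ≈ 23.516.

h_Y ≈ 23.5155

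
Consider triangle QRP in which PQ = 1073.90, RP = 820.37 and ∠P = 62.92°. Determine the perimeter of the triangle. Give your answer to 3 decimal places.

By the law of cosines, QR² = RP² + PQ² − 2·RP·PQ·cos P = 1.0241e+06, so QR ≈ 1012.
Semiperimeter s = (820.37+1073.9+1012)/2 = 1453.1.
Perimeter = 820.37 + 1073.9 + 1012 = 2906.3.

perimeter ≈ 2906.273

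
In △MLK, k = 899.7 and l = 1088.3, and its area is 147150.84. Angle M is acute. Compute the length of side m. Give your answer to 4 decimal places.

From area = ½·l·k·sin M, we get sin M = 2·area/(l·k) ≈ 0.30057.
Taking the acute solution, ∠M ≈ 17.49°.
Law of cosines then gives m ≈ 355.14.

355.1365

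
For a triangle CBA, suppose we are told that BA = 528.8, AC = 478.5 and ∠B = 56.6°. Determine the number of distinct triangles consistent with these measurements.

BA·sin B = 528.8·sin(56.6°) ≈ 441.5.
Since BA sin B < AC < BA (441.5 < 478.5 < 528.8), two triangles exist.

2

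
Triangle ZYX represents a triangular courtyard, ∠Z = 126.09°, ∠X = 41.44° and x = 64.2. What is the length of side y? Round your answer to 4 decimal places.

The third angle is ∠Y = 180° − ∠X − ∠Z = 12.47°.
Law of sines: y = x·sin Y/sin X ≈ 20.946.

20.9457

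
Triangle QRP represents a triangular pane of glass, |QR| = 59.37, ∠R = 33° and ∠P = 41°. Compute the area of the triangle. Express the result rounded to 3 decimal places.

1406.409

The third angle is ∠Q = 180° − ∠R − ∠P = 106.00°.
Law of sines: |RP| = |QR|·sin Q/sin P ≈ 86.989.
Law of sines: |PQ| = |QR|·sin R/sin P ≈ 49.287.
Area = ½·|QR|·|RP|·sin R ≈ 1406.4.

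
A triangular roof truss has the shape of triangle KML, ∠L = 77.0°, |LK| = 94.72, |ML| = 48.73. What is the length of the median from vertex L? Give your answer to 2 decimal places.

By the law of cosines, |KM|² = |ML|² + |LK|² − 2·|ML|·|LK|·cos L = 9269.9, so |KM| ≈ 96.28.
Median from L: ½√(2·|ML|² + 2·|LK|² − |KM|²) ≈ 57.929.

m_L ≈ 57.93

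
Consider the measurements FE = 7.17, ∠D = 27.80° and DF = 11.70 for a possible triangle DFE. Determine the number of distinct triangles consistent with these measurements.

DF·sin D = 11.70·sin(27.80°) ≈ 5.457.
Since DF sin D < FE < DF (5.457 < 7.17 < 11.70), two triangles exist.

2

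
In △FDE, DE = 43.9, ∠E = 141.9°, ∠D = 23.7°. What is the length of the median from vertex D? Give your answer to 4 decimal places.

The third angle is ∠F = 180° − ∠D − ∠E = 14.40°.
Law of sines: EF = DE·sin D/sin F ≈ 70.954.
Law of sines: FD = DE·sin E/sin F ≈ 108.92.
Median from D: ½√(2·FD² + 2·DE² − EF²) ≈ 75.08.

75.0801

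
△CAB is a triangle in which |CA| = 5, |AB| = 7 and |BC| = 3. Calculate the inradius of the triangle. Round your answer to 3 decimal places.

0.866

Semiperimeter s = (7 + 3 + 5)/2 = 7.5.
Heron's formula: area = √(7.5·0.5·4.5·2.5) ≈ 6.4952.
Inradius = area/s = 6.4952/7.5 ≈ 0.86603.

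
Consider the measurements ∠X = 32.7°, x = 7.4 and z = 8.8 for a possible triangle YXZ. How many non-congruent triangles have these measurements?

2

z·sin X = 8.8·sin(32.7°) ≈ 4.754.
Since z sin X < x < z (4.754 < 7.4 < 8.8), two triangles exist.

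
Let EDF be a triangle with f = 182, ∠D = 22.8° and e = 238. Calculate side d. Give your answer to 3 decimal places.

99.525

By the law of cosines, d² = f² + e² − 2·f·e·cos D = 9905.2, so d ≈ 99.525.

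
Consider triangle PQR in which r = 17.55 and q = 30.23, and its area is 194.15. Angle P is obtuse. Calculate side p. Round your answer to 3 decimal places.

From area = ½·q·r·sin P, we get sin P = 2·area/(q·r) ≈ 0.73190.
Taking the obtuse solution, ∠P ≈ 132.95°.
Law of cosines then gives p ≈ 44.101.

44.101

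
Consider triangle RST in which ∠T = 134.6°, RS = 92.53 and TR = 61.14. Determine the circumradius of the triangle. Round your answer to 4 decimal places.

Law of sines: sin S = TR·sin T/RS ≈ 0.47048.
Since RS ≥ TR, only the acute value applies: ∠S ≈ 28.07°.
Then ∠R = 180° − ∠T − ∠S ≈ 17.33°.
Law of sines gives ST = RS·sin R/sin T ≈ 38.72.
Circumradius = RS/(2 sin T) ≈ 64.977.

64.9766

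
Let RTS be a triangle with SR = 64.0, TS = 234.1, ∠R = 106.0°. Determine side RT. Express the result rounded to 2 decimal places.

Law of sines: sin T = SR·sin R/TS ≈ 0.26280.
Since TS ≥ SR, only the acute value applies: ∠T ≈ 15.24°.
Then ∠S = 180° − ∠R − ∠T ≈ 58.76°.
Law of sines gives RT = TS·sin S/sin R ≈ 208.23.

208.23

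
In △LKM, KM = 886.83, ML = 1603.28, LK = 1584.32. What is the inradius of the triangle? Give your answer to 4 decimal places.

Semiperimeter s = (886.83 + 1603.3 + 1584.3)/2 = 2037.2.
Heron's formula: area = √(2037.2·1150.4·433.94·452.9) ≈ 6.7866e+05.
Inradius = area/s = 6.7866e+05/2037.2 ≈ 333.13.

333.1304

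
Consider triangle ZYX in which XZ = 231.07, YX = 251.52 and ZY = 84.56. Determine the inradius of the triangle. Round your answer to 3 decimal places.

Semiperimeter s = (251.52 + 231.07 + 84.56)/2 = 283.58.
Heron's formula: area = √(283.58·32.055·52.505·199.02) ≈ 9746.
Inradius = area/s = 9746/283.58 ≈ 34.368.

r ≈ 34.368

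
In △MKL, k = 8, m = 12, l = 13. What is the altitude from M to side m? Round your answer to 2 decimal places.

7.83

Semiperimeter s = (12 + 8 + 13)/2 = 16.5.
Heron's formula: area = √(16.5·4.5·8.5·3.5) ≈ 46.999.
The altitude from M has length 2·area/m ≈ 7.8332.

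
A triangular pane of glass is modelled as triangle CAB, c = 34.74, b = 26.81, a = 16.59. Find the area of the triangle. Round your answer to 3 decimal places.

Semiperimeter s = (34.74 + 16.59 + 26.81)/2 = 39.07.
Heron's formula: area = √(39.07·4.33·22.48·12.26) ≈ 215.93.

area ≈ 215.928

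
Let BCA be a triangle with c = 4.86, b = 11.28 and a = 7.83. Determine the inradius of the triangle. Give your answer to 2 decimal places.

r ≈ 1.32

Semiperimeter s = (11.28 + 4.86 + 7.83)/2 = 11.985.
Heron's formula: area = √(11.985·0.705·7.125·4.155) ≈ 15.816.
Inradius = area/s = 15.816/11.985 ≈ 1.3196.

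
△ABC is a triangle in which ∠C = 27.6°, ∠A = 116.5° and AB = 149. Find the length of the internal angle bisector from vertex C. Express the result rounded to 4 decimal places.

221.2874

The third angle is ∠B = 180° − ∠C − ∠A = 35.90°.
Law of sines: BC = AB·sin A/sin C ≈ 287.82.
Law of sines: CA = AB·sin B/sin C ≈ 188.58.
The bisector from C has length 2·BC·CA·cos(∠C/2)/(BC+CA) ≈ 221.29.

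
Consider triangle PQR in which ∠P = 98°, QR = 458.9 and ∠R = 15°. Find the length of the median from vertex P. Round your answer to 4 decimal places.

213.3702

The third angle is ∠Q = 180° − ∠R − ∠P = 67.00°.
Law of sines: RP = QR·sin Q/sin P ≈ 426.57.
Law of sines: PQ = QR·sin R/sin P ≈ 119.94.
Median from P: ½√(2·RP² + 2·PQ² − QR²) ≈ 213.37.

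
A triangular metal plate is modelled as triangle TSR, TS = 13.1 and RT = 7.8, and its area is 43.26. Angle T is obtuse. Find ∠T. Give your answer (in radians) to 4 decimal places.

From area = ½·RT·TS·sin T, we get sin T = 2·area/(RT·TS) ≈ 0.84674.
Taking the obtuse solution, ∠T ≈ 2.1318 rad.

∠T ≈ 2.1318 rad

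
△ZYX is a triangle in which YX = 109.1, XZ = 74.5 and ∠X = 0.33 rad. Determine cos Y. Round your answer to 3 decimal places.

By the law of cosines, ZY² = YX² + XZ² − 2·YX·XZ·cos X = 2074.3, so ZY ≈ 45.544.
Law of cosines again: cos Y = (ZY² + YX² − XZ²)/(2·ZY·YX) ≈ 0.84796, so ∠Y ≈ 0.559 rad.

cos Y ≈ 0.848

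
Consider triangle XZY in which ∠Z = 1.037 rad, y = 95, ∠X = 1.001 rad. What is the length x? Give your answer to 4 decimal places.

The third angle is ∠Y = π − ∠X − ∠Z = 1.104 rad.
Law of sines: x = y·sin X/sin Y ≈ 89.593.

89.5926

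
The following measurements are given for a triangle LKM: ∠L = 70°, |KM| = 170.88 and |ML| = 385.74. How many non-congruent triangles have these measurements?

|ML|·sin L = 385.74·sin(70°) ≈ 362.5.
Since |KM| = 170.88 < 362.5 = |ML| sin L, no triangle exists.

0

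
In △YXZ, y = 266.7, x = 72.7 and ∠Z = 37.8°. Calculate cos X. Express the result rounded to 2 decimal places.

0.98

By the law of cosines, z² = y² + x² − 2·y·x·cos Z = 45773, so z ≈ 213.95.
Law of cosines again: cos X = (z² + y² − x²)/(2·z·y) ≈ 0.97807, so ∠X ≈ 12.02°.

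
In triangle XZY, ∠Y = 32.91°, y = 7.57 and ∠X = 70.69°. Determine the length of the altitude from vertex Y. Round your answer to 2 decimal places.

12.78

The third angle is ∠Z = 180° − ∠Y − ∠X = 76.40°.
Law of sines: x = y·sin X/sin Y ≈ 13.149.
Law of sines: z = y·sin Z/sin Y ≈ 13.542.
Area = ½·y·x·sin Z ≈ 48.374.
The altitude from Y has length 2·area/y ≈ 12.78.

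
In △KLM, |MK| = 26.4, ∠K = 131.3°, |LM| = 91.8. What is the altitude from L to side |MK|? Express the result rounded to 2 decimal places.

Law of sines: sin L = |MK|·sin K/|LM| ≈ 0.21605.
Since |LM| ≥ |MK|, only the acute value applies: ∠L ≈ 12.48°.
Then ∠M = 180° − ∠K − ∠L ≈ 36.22°.
Law of sines gives |KL| = |LM|·sin M/sin K ≈ 72.208.
Area = ½·|LM|·|MK|·sin M ≈ 716.06.
The altitude from L has length 2·area/|MK| ≈ 54.247.

h_L ≈ 54.25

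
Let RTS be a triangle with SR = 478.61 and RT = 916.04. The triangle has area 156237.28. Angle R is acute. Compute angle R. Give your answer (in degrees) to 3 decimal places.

From area = ½·SR·RT·sin R, we get sin R = 2·area/(SR·RT) ≈ 0.71272.
Taking the acute solution, ∠R ≈ 45.46°.

45.457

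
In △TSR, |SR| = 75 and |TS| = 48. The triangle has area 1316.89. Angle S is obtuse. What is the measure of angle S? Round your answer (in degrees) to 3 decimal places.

132.979

From area = ½·|TS|·|SR|·sin S, we get sin S = 2·area/(|TS|·|SR|) ≈ 0.73161.
Taking the obtuse solution, ∠S ≈ 132.98°.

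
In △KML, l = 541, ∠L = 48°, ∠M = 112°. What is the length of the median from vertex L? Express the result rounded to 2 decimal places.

The third angle is ∠K = 180° − ∠M − ∠L = 20.00°.
Law of sines: k = l·sin K/sin L ≈ 248.99.
Law of sines: m = l·sin M/sin L ≈ 674.98.
Median from L: ½√(2·k² + 2·m² − l²) ≈ 430.84.

m_L ≈ 430.84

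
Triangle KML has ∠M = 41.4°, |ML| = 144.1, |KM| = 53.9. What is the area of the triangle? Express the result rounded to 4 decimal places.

Area = ½·|KM|·|ML|·sin M ≈ 2568.2.

area ≈ 2568.2013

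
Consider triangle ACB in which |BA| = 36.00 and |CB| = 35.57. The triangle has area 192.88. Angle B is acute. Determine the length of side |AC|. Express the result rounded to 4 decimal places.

From area = ½·|CB|·|BA|·sin B, we get sin B = 2·area/(|CB|·|BA|) ≈ 0.30125.
Taking the acute solution, ∠B ≈ 17.53°.
Law of cosines then gives |AC| ≈ 10.916.

10.9160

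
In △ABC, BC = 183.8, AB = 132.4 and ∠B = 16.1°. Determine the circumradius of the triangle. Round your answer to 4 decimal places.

R ≈ 121.6307

By the law of cosines, CA² = AB² + BC² − 2·AB·BC·cos B = 4550.8, so CA ≈ 67.46.
Area = ½·AB·BC·sin B ≈ 3374.2.
Circumradius = CA/(2 sin B) ≈ 121.63.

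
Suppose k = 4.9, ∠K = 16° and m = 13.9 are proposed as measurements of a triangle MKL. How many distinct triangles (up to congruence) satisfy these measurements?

m·sin K = 13.9·sin(16°) ≈ 3.831.
Since m sin K < k < m (3.831 < 4.9 < 13.9), two triangles exist.

2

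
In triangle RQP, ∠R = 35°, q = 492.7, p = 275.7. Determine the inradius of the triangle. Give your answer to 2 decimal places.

72.24

By the law of cosines, r² = q² + p² − 2·q·p·cos R = 96221, so r ≈ 310.19.
Area = ½·q·p·sin R ≈ 38957.
Semiperimeter s = (310.19+492.7+275.7)/2 = 539.3.
Inradius = area/s = 38957/539.3 ≈ 72.236.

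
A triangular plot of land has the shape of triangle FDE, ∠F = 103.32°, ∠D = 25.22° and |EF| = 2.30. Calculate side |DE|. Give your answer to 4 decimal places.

The third angle is ∠E = 180° − ∠F − ∠D = 51.46°.
Law of sines: |DE| = |EF|·sin F/sin D ≈ 5.2526.

5.2526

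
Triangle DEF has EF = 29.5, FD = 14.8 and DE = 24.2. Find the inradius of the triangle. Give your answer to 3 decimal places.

r ≈ 5.207

Semiperimeter s = (29.5 + 14.8 + 24.2)/2 = 34.25.
Heron's formula: area = √(34.25·4.75·19.45·10.05) ≈ 178.33.
Inradius = area/s = 178.33/34.25 ≈ 5.2067.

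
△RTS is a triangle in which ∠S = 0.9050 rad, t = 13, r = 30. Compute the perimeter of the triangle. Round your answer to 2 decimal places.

By the law of cosines, s² = r² + t² − 2·r·t·cos S = 587.21, so s ≈ 24.232.
Semiperimeter p = (30+13+24.232)/2 = 33.616.
Perimeter = 30 + 13 + 24.232 = 67.232.

perimeter ≈ 67.23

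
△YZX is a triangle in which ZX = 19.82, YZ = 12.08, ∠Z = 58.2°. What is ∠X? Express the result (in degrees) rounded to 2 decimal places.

∠X ≈ 37.35°

By the law of cosines, XY² = YZ² + ZX² − 2·YZ·ZX·cos Z = 286.43, so XY ≈ 16.924.
Law of cosines again: cos X = (ZX² + XY² − YZ²)/(2·ZX·XY) ≈ 0.79498, so ∠X ≈ 37.35°.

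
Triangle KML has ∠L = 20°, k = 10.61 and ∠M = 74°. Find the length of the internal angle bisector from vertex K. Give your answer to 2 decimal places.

The third angle is ∠K = 180° − ∠M − ∠L = 86.00°.
Law of sines: m = k·sin M/sin K ≈ 10.224.
Law of sines: l = k·sin L/sin K ≈ 3.6377.
The bisector from K has length 2·m·l·cos(∠K/2)/(m+l) ≈ 3.9245.

t_K ≈ 3.92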